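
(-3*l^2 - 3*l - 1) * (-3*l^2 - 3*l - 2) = 9*l^4 + 18*l^3 + 18*l^2 + 9*l + 2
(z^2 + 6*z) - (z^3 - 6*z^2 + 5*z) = -z^3 + 7*z^2 + z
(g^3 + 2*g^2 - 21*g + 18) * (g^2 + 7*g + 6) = g^5 + 9*g^4 - g^3 - 117*g^2 + 108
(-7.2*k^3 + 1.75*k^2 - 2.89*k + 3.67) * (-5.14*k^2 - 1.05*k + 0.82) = 37.008*k^5 - 1.435*k^4 + 7.1131*k^3 - 14.3943*k^2 - 6.2233*k + 3.0094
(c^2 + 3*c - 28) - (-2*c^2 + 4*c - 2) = 3*c^2 - c - 26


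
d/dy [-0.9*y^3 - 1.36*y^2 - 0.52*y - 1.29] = -2.7*y^2 - 2.72*y - 0.52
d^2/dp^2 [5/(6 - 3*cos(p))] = 5*(cos(p)^2 + 2*cos(p) - 2)/(3*(cos(p) - 2)^3)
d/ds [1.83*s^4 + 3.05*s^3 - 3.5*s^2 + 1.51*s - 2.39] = 7.32*s^3 + 9.15*s^2 - 7.0*s + 1.51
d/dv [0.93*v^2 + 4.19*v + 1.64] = 1.86*v + 4.19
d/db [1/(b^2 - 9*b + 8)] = (9 - 2*b)/(b^2 - 9*b + 8)^2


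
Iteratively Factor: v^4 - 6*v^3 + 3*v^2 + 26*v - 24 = (v - 1)*(v^3 - 5*v^2 - 2*v + 24) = (v - 1)*(v + 2)*(v^2 - 7*v + 12) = (v - 4)*(v - 1)*(v + 2)*(v - 3)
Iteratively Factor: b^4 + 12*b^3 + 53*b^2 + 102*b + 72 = (b + 3)*(b^3 + 9*b^2 + 26*b + 24) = (b + 3)^2*(b^2 + 6*b + 8) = (b + 2)*(b + 3)^2*(b + 4)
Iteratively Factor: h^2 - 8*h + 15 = (h - 5)*(h - 3)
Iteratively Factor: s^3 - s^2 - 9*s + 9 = (s + 3)*(s^2 - 4*s + 3) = (s - 3)*(s + 3)*(s - 1)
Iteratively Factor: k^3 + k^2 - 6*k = (k - 2)*(k^2 + 3*k) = k*(k - 2)*(k + 3)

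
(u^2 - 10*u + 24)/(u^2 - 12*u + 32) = (u - 6)/(u - 8)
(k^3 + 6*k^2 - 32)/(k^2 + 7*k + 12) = (k^2 + 2*k - 8)/(k + 3)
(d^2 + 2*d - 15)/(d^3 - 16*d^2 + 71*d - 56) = (d^2 + 2*d - 15)/(d^3 - 16*d^2 + 71*d - 56)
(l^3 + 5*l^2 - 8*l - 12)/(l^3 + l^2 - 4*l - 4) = (l + 6)/(l + 2)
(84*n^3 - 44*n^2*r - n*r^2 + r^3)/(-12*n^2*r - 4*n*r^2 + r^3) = (-14*n^2 + 5*n*r + r^2)/(r*(2*n + r))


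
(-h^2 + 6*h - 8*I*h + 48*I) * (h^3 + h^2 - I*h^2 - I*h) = -h^5 + 5*h^4 - 7*I*h^4 - 2*h^3 + 35*I*h^3 + 40*h^2 + 42*I*h^2 + 48*h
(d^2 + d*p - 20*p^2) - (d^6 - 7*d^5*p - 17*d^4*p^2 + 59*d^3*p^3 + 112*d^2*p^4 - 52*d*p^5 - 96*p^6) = -d^6 + 7*d^5*p + 17*d^4*p^2 - 59*d^3*p^3 - 112*d^2*p^4 + d^2 + 52*d*p^5 + d*p + 96*p^6 - 20*p^2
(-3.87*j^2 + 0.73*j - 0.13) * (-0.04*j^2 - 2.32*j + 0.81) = 0.1548*j^4 + 8.9492*j^3 - 4.8231*j^2 + 0.8929*j - 0.1053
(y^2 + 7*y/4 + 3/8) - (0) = y^2 + 7*y/4 + 3/8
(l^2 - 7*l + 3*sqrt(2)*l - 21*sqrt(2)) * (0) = 0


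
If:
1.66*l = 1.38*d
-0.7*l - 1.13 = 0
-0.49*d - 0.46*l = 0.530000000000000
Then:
No Solution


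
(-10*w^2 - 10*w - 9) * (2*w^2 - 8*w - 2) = -20*w^4 + 60*w^3 + 82*w^2 + 92*w + 18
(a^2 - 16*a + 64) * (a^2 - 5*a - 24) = a^4 - 21*a^3 + 120*a^2 + 64*a - 1536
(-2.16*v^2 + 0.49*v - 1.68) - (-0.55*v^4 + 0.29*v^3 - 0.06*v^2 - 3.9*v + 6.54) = 0.55*v^4 - 0.29*v^3 - 2.1*v^2 + 4.39*v - 8.22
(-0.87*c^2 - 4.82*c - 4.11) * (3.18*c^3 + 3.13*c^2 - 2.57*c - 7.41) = -2.7666*c^5 - 18.0507*c^4 - 25.9205*c^3 + 5.9698*c^2 + 46.2789*c + 30.4551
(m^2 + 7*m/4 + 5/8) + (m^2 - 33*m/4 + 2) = 2*m^2 - 13*m/2 + 21/8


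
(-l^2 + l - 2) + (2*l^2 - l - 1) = l^2 - 3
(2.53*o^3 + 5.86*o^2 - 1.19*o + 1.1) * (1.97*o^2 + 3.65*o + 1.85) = 4.9841*o^5 + 20.7787*o^4 + 23.7252*o^3 + 8.6645*o^2 + 1.8135*o + 2.035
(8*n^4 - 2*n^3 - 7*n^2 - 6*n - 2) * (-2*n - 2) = -16*n^5 - 12*n^4 + 18*n^3 + 26*n^2 + 16*n + 4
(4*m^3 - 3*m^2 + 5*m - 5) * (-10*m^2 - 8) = -40*m^5 + 30*m^4 - 82*m^3 + 74*m^2 - 40*m + 40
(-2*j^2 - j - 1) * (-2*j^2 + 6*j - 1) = 4*j^4 - 10*j^3 - 2*j^2 - 5*j + 1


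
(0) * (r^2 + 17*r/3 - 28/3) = 0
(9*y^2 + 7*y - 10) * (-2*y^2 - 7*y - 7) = -18*y^4 - 77*y^3 - 92*y^2 + 21*y + 70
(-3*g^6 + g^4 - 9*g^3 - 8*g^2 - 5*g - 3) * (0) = 0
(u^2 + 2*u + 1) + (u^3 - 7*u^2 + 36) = u^3 - 6*u^2 + 2*u + 37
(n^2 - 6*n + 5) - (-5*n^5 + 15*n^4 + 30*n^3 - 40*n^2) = 5*n^5 - 15*n^4 - 30*n^3 + 41*n^2 - 6*n + 5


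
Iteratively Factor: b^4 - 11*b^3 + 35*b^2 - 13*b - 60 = (b - 3)*(b^3 - 8*b^2 + 11*b + 20) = (b - 3)*(b + 1)*(b^2 - 9*b + 20) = (b - 5)*(b - 3)*(b + 1)*(b - 4)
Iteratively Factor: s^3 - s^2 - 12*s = (s - 4)*(s^2 + 3*s) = (s - 4)*(s + 3)*(s)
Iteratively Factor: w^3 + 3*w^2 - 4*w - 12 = (w - 2)*(w^2 + 5*w + 6) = (w - 2)*(w + 3)*(w + 2)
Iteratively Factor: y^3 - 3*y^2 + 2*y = (y)*(y^2 - 3*y + 2) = y*(y - 1)*(y - 2)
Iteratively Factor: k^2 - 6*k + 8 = (k - 4)*(k - 2)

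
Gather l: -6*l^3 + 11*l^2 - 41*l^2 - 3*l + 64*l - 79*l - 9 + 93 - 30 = -6*l^3 - 30*l^2 - 18*l + 54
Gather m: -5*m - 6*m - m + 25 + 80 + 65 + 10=180 - 12*m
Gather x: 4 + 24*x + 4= 24*x + 8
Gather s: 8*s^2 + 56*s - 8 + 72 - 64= 8*s^2 + 56*s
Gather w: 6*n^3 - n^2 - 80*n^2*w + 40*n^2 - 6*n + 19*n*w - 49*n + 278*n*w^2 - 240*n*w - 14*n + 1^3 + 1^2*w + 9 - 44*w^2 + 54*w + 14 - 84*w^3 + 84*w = 6*n^3 + 39*n^2 - 69*n - 84*w^3 + w^2*(278*n - 44) + w*(-80*n^2 - 221*n + 139) + 24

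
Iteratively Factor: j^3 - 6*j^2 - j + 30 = (j - 3)*(j^2 - 3*j - 10) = (j - 3)*(j + 2)*(j - 5)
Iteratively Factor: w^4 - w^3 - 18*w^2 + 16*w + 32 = (w - 4)*(w^3 + 3*w^2 - 6*w - 8) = (w - 4)*(w + 1)*(w^2 + 2*w - 8) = (w - 4)*(w + 1)*(w + 4)*(w - 2)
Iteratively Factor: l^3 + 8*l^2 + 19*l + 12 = (l + 4)*(l^2 + 4*l + 3) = (l + 3)*(l + 4)*(l + 1)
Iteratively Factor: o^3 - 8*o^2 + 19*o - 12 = (o - 1)*(o^2 - 7*o + 12) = (o - 4)*(o - 1)*(o - 3)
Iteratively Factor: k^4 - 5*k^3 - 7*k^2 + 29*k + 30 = (k + 1)*(k^3 - 6*k^2 - k + 30) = (k + 1)*(k + 2)*(k^2 - 8*k + 15) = (k - 5)*(k + 1)*(k + 2)*(k - 3)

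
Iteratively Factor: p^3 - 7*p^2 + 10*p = (p - 5)*(p^2 - 2*p) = (p - 5)*(p - 2)*(p)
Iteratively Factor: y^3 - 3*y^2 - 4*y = (y - 4)*(y^2 + y) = y*(y - 4)*(y + 1)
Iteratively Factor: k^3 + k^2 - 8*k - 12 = (k + 2)*(k^2 - k - 6) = (k + 2)^2*(k - 3)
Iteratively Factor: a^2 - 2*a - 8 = (a + 2)*(a - 4)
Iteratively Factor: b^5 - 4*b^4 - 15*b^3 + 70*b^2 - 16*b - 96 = (b - 4)*(b^4 - 15*b^2 + 10*b + 24) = (b - 4)*(b - 3)*(b^3 + 3*b^2 - 6*b - 8) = (b - 4)*(b - 3)*(b - 2)*(b^2 + 5*b + 4) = (b - 4)*(b - 3)*(b - 2)*(b + 1)*(b + 4)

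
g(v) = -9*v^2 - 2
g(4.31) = -169.18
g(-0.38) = -3.30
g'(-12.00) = 216.00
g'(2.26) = -40.68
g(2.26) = -47.97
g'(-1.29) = 23.22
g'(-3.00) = 54.00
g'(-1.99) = 35.82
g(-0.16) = -2.23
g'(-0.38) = 6.84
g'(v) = -18*v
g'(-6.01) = 108.18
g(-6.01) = -327.08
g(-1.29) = -16.98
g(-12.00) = -1298.00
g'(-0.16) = 2.88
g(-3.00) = -83.00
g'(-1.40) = 25.20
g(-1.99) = -37.64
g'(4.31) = -77.58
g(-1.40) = -19.64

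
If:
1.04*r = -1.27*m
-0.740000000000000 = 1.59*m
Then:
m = -0.47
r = 0.57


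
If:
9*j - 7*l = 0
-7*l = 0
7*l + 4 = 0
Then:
No Solution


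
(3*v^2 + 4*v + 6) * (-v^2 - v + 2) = -3*v^4 - 7*v^3 - 4*v^2 + 2*v + 12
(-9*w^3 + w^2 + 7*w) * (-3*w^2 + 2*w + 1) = 27*w^5 - 21*w^4 - 28*w^3 + 15*w^2 + 7*w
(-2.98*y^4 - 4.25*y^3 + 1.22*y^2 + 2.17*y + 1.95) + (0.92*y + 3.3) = -2.98*y^4 - 4.25*y^3 + 1.22*y^2 + 3.09*y + 5.25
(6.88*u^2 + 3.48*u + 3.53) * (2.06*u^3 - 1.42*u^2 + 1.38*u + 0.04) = 14.1728*u^5 - 2.6008*u^4 + 11.8246*u^3 + 0.0650000000000004*u^2 + 5.0106*u + 0.1412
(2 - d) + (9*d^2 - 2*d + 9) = 9*d^2 - 3*d + 11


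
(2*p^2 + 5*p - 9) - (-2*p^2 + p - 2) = 4*p^2 + 4*p - 7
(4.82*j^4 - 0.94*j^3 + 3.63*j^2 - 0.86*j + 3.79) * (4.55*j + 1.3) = 21.931*j^5 + 1.989*j^4 + 15.2945*j^3 + 0.806*j^2 + 16.1265*j + 4.927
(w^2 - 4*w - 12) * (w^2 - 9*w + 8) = w^4 - 13*w^3 + 32*w^2 + 76*w - 96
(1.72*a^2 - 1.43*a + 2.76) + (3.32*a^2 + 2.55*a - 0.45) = 5.04*a^2 + 1.12*a + 2.31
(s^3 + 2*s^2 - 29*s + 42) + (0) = s^3 + 2*s^2 - 29*s + 42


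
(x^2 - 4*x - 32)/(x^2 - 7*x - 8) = (x + 4)/(x + 1)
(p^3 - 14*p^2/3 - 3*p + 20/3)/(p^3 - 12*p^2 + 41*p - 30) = (p + 4/3)/(p - 6)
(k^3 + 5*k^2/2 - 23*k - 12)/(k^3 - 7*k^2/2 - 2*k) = (k + 6)/k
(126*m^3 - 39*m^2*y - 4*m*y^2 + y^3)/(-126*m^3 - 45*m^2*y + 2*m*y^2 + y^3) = (-3*m + y)/(3*m + y)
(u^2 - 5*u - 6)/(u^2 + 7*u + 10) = (u^2 - 5*u - 6)/(u^2 + 7*u + 10)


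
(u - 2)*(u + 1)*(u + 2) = u^3 + u^2 - 4*u - 4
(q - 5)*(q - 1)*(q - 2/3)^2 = q^4 - 22*q^3/3 + 121*q^2/9 - 28*q/3 + 20/9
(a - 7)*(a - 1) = a^2 - 8*a + 7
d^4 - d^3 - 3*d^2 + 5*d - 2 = (d - 1)^3*(d + 2)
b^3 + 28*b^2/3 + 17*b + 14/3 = (b + 1/3)*(b + 2)*(b + 7)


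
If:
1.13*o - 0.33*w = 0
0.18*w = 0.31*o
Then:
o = 0.00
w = 0.00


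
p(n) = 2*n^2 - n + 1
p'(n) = 4*n - 1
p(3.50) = 22.00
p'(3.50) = 13.00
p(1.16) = 2.53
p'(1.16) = 3.64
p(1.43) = 3.66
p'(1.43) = 4.72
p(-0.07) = 1.08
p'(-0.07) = -1.28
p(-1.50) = 7.00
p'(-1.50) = -7.00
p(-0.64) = 2.46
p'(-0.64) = -3.56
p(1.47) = 3.85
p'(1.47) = 4.88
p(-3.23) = 25.10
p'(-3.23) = -13.92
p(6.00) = 67.00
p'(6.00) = 23.00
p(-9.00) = 172.00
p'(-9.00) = -37.00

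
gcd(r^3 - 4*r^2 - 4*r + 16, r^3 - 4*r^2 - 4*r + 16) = r^3 - 4*r^2 - 4*r + 16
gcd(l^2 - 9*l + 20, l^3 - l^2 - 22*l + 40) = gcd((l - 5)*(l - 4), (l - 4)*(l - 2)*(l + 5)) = l - 4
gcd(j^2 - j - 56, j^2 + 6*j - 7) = j + 7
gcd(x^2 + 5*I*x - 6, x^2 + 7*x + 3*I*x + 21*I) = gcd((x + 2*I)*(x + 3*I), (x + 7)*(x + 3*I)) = x + 3*I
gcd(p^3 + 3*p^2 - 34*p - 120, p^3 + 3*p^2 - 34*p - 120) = p^3 + 3*p^2 - 34*p - 120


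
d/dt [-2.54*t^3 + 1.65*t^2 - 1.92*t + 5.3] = -7.62*t^2 + 3.3*t - 1.92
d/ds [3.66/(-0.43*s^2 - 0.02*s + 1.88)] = (3.1476*s + 0.0732)/(0.43*s^2 + 0.02*s - 1.88)^2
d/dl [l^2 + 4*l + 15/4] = 2*l + 4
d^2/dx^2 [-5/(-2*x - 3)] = 40/(2*x + 3)^3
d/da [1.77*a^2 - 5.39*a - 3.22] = 3.54*a - 5.39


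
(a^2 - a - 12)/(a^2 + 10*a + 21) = (a - 4)/(a + 7)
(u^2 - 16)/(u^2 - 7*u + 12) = (u + 4)/(u - 3)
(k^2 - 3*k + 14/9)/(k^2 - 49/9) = (3*k - 2)/(3*k + 7)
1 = 1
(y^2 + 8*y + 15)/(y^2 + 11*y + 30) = (y + 3)/(y + 6)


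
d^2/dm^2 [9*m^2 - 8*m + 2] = 18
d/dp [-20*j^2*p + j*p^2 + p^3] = -20*j^2 + 2*j*p + 3*p^2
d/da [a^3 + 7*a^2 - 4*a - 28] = 3*a^2 + 14*a - 4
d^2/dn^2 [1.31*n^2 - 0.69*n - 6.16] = 2.62000000000000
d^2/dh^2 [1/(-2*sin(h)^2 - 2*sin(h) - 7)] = 2*(8*sin(h)^4 + 6*sin(h)^3 - 38*sin(h)^2 - 19*sin(h) + 10)/(2*sin(h) - cos(2*h) + 8)^3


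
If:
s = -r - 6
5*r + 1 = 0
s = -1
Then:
No Solution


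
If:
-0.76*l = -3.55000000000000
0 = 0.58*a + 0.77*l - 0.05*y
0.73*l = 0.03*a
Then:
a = 113.66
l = 4.67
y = 1390.42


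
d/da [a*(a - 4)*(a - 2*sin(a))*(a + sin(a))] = a*(a - 4)*(a - 2*sin(a))*(cos(a) + 1) - a*(a - 4)*(a + sin(a))*(2*cos(a) - 1) + a*(a - 2*sin(a))*(a + sin(a)) + (a - 4)*(a - 2*sin(a))*(a + sin(a))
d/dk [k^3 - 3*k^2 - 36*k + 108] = 3*k^2 - 6*k - 36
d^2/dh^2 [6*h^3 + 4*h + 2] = 36*h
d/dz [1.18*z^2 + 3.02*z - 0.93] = 2.36*z + 3.02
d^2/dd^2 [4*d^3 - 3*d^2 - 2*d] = 24*d - 6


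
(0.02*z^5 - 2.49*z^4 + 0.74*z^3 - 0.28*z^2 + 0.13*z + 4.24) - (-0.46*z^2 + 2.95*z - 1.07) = 0.02*z^5 - 2.49*z^4 + 0.74*z^3 + 0.18*z^2 - 2.82*z + 5.31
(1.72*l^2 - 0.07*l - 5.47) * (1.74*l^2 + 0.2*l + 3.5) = 2.9928*l^4 + 0.2222*l^3 - 3.5118*l^2 - 1.339*l - 19.145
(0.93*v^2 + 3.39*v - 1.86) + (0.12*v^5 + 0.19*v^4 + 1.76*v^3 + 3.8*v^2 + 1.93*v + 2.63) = 0.12*v^5 + 0.19*v^4 + 1.76*v^3 + 4.73*v^2 + 5.32*v + 0.77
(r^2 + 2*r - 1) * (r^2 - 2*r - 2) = r^4 - 7*r^2 - 2*r + 2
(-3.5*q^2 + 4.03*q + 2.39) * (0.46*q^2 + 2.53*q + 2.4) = -1.61*q^4 - 7.0012*q^3 + 2.8953*q^2 + 15.7187*q + 5.736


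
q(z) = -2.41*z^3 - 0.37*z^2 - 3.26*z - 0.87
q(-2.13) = 27.68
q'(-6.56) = -309.54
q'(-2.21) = -36.94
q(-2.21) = 30.54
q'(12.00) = -1053.26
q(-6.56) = 684.94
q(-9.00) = 1755.39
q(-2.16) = 28.73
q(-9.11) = 1820.22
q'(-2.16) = -35.39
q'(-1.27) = -13.98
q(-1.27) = 7.61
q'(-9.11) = -596.55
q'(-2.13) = -34.49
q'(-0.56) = -5.11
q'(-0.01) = -3.25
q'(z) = -7.23*z^2 - 0.74*z - 3.26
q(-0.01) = -0.84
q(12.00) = -4257.75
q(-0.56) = 1.26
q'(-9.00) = -582.23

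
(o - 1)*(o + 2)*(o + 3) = o^3 + 4*o^2 + o - 6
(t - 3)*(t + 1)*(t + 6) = t^3 + 4*t^2 - 15*t - 18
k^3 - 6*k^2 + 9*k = k*(k - 3)^2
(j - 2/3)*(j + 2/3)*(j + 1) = j^3 + j^2 - 4*j/9 - 4/9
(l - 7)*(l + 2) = l^2 - 5*l - 14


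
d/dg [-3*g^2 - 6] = -6*g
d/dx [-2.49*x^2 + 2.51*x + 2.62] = 2.51 - 4.98*x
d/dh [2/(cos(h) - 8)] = 2*sin(h)/(cos(h) - 8)^2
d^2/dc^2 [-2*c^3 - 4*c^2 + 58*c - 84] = -12*c - 8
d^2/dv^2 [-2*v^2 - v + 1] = -4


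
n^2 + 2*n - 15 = (n - 3)*(n + 5)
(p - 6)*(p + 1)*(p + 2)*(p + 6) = p^4 + 3*p^3 - 34*p^2 - 108*p - 72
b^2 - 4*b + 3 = (b - 3)*(b - 1)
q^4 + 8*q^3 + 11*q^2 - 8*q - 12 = (q - 1)*(q + 1)*(q + 2)*(q + 6)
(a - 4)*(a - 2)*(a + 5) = a^3 - a^2 - 22*a + 40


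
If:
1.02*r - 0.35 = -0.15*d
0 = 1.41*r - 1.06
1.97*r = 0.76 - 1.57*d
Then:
No Solution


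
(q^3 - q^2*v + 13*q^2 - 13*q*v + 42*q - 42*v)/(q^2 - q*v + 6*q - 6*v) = q + 7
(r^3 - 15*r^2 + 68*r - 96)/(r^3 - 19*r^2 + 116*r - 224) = (r - 3)/(r - 7)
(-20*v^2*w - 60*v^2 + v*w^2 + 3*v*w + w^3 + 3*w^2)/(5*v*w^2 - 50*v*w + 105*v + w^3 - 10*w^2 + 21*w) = (-4*v*w - 12*v + w^2 + 3*w)/(w^2 - 10*w + 21)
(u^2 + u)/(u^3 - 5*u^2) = (u + 1)/(u*(u - 5))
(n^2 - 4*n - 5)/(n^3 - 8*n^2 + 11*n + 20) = 1/(n - 4)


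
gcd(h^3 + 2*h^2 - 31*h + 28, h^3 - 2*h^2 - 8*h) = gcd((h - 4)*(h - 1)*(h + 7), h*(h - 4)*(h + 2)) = h - 4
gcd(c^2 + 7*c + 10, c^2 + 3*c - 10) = c + 5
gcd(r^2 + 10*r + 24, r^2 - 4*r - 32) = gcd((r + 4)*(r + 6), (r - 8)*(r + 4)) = r + 4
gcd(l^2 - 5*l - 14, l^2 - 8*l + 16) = 1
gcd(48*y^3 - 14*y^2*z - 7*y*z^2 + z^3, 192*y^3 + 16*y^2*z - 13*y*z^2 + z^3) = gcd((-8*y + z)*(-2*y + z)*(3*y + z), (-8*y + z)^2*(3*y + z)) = 24*y^2 + 5*y*z - z^2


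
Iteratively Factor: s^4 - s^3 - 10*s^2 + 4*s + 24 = (s - 3)*(s^3 + 2*s^2 - 4*s - 8) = (s - 3)*(s + 2)*(s^2 - 4) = (s - 3)*(s - 2)*(s + 2)*(s + 2)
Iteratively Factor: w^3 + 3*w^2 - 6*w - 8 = (w - 2)*(w^2 + 5*w + 4) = (w - 2)*(w + 4)*(w + 1)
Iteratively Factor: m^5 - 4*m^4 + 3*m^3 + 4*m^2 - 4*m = (m - 2)*(m^4 - 2*m^3 - m^2 + 2*m) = m*(m - 2)*(m^3 - 2*m^2 - m + 2) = m*(m - 2)*(m + 1)*(m^2 - 3*m + 2) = m*(m - 2)^2*(m + 1)*(m - 1)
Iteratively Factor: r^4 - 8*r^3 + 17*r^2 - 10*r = (r - 2)*(r^3 - 6*r^2 + 5*r) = (r - 2)*(r - 1)*(r^2 - 5*r) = (r - 5)*(r - 2)*(r - 1)*(r)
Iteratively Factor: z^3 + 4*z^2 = (z)*(z^2 + 4*z) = z^2*(z + 4)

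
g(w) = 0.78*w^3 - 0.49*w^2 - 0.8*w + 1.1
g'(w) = 2.34*w^2 - 0.98*w - 0.8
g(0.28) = 0.85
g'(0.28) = -0.89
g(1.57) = 1.65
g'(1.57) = 3.43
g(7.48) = 294.14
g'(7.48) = 122.79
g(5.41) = 105.94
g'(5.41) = 62.39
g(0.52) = 0.66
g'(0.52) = -0.68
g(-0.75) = 1.10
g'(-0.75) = 1.25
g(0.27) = 0.86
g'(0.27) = -0.89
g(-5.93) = -174.04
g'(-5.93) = 87.30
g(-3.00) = -21.97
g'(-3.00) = 23.20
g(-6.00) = -180.22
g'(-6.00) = 89.32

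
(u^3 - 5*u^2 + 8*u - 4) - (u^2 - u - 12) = u^3 - 6*u^2 + 9*u + 8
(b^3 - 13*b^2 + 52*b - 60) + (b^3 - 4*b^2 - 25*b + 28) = 2*b^3 - 17*b^2 + 27*b - 32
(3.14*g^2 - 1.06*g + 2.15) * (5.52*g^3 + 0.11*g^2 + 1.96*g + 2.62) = 17.3328*g^5 - 5.5058*g^4 + 17.9058*g^3 + 6.3857*g^2 + 1.4368*g + 5.633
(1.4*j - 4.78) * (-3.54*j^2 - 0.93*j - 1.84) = -4.956*j^3 + 15.6192*j^2 + 1.8694*j + 8.7952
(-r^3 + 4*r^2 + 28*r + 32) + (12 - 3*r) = -r^3 + 4*r^2 + 25*r + 44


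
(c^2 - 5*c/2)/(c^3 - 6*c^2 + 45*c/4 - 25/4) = 2*c/(2*c^2 - 7*c + 5)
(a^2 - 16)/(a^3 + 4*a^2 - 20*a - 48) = (a + 4)/(a^2 + 8*a + 12)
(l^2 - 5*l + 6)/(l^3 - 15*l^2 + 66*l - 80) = (l - 3)/(l^2 - 13*l + 40)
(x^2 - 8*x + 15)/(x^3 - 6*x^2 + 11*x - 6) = (x - 5)/(x^2 - 3*x + 2)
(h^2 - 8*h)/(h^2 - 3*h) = (h - 8)/(h - 3)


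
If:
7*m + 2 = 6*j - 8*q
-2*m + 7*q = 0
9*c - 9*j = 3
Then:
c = 65*q/12 + 2/3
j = 65*q/12 + 1/3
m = 7*q/2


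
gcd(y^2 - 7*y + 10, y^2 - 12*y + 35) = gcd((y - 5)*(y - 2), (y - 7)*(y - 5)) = y - 5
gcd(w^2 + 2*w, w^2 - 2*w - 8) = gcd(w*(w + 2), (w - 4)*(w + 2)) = w + 2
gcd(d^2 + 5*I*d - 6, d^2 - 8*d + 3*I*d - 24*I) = d + 3*I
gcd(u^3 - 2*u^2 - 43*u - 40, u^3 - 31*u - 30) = u^2 + 6*u + 5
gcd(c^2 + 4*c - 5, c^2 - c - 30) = c + 5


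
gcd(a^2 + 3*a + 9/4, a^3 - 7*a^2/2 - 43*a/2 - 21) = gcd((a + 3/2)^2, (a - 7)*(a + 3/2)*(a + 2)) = a + 3/2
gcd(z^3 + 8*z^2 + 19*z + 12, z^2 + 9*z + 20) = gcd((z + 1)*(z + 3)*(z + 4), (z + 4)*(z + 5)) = z + 4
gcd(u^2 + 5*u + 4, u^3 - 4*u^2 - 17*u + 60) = u + 4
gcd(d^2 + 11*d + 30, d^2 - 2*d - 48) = d + 6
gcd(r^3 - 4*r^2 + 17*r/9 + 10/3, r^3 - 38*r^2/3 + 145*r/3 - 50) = r - 5/3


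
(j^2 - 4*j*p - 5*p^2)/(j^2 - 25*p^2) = (j + p)/(j + 5*p)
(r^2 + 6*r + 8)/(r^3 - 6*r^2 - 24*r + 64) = (r + 2)/(r^2 - 10*r + 16)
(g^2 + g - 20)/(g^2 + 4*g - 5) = (g - 4)/(g - 1)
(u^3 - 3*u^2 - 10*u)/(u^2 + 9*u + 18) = u*(u^2 - 3*u - 10)/(u^2 + 9*u + 18)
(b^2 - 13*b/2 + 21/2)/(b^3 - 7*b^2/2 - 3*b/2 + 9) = (2*b - 7)/(2*b^2 - b - 6)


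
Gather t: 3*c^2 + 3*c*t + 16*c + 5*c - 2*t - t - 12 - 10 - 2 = 3*c^2 + 21*c + t*(3*c - 3) - 24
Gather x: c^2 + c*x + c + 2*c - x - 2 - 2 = c^2 + 3*c + x*(c - 1) - 4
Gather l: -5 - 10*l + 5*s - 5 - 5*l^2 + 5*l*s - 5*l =-5*l^2 + l*(5*s - 15) + 5*s - 10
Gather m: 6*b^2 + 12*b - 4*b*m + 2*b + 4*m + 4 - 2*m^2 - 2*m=6*b^2 + 14*b - 2*m^2 + m*(2 - 4*b) + 4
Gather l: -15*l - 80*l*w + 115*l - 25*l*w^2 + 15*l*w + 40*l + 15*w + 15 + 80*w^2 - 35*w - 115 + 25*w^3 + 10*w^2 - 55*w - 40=l*(-25*w^2 - 65*w + 140) + 25*w^3 + 90*w^2 - 75*w - 140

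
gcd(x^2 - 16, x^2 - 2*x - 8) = x - 4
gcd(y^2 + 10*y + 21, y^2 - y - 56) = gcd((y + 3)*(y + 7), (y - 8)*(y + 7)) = y + 7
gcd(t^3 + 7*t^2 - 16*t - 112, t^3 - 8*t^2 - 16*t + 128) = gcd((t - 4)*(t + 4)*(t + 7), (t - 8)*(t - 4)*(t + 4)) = t^2 - 16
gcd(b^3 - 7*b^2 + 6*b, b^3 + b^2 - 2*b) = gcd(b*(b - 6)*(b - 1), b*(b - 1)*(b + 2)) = b^2 - b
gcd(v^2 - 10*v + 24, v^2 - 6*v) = v - 6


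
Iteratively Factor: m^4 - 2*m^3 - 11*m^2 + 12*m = (m + 3)*(m^3 - 5*m^2 + 4*m) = (m - 1)*(m + 3)*(m^2 - 4*m) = (m - 4)*(m - 1)*(m + 3)*(m)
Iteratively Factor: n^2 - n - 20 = (n - 5)*(n + 4)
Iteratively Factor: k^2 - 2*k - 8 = (k - 4)*(k + 2)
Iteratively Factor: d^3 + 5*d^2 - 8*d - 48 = (d + 4)*(d^2 + d - 12) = (d + 4)^2*(d - 3)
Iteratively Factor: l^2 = (l)*(l)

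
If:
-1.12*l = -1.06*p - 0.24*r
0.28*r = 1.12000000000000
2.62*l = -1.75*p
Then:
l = 0.35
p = -0.53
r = 4.00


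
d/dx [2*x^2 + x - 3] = 4*x + 1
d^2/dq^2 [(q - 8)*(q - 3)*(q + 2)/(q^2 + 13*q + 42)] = 12*(41*q^3 + 486*q^2 + 1152*q - 1812)/(q^6 + 39*q^5 + 633*q^4 + 5473*q^3 + 26586*q^2 + 68796*q + 74088)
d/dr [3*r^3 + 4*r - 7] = 9*r^2 + 4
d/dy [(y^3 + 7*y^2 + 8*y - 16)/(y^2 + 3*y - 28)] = (y^4 + 6*y^3 - 71*y^2 - 360*y - 176)/(y^4 + 6*y^3 - 47*y^2 - 168*y + 784)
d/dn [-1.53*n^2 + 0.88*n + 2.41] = 0.88 - 3.06*n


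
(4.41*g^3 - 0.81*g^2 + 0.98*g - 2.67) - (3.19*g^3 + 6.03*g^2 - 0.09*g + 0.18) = 1.22*g^3 - 6.84*g^2 + 1.07*g - 2.85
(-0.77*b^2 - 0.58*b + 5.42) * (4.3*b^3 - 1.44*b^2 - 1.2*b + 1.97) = -3.311*b^5 - 1.3852*b^4 + 25.0652*b^3 - 8.6257*b^2 - 7.6466*b + 10.6774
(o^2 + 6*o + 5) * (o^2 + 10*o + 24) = o^4 + 16*o^3 + 89*o^2 + 194*o + 120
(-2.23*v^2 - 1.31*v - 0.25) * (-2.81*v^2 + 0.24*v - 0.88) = 6.2663*v^4 + 3.1459*v^3 + 2.3505*v^2 + 1.0928*v + 0.22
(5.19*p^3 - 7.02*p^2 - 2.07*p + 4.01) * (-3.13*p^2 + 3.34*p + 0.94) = -16.2447*p^5 + 39.3072*p^4 - 12.0891*p^3 - 26.0639*p^2 + 11.4476*p + 3.7694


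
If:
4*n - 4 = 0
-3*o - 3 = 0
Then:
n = 1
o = -1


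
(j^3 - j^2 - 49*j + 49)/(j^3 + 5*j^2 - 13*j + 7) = (j - 7)/(j - 1)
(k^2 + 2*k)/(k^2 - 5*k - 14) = k/(k - 7)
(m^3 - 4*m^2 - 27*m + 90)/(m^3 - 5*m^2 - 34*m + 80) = (m^2 - 9*m + 18)/(m^2 - 10*m + 16)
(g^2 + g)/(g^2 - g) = (g + 1)/(g - 1)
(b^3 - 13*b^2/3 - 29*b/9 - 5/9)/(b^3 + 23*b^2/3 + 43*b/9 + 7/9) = (b - 5)/(b + 7)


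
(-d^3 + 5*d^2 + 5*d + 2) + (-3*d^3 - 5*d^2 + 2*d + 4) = -4*d^3 + 7*d + 6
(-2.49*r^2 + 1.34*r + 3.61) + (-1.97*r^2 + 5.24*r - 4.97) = -4.46*r^2 + 6.58*r - 1.36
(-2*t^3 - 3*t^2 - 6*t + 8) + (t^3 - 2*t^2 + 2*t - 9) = -t^3 - 5*t^2 - 4*t - 1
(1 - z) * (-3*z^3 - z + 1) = 3*z^4 - 3*z^3 + z^2 - 2*z + 1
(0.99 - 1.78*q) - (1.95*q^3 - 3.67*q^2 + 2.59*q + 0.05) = -1.95*q^3 + 3.67*q^2 - 4.37*q + 0.94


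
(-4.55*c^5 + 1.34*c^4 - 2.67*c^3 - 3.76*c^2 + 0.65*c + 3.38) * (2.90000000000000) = -13.195*c^5 + 3.886*c^4 - 7.743*c^3 - 10.904*c^2 + 1.885*c + 9.802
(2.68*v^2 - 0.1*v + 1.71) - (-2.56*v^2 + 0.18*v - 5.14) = 5.24*v^2 - 0.28*v + 6.85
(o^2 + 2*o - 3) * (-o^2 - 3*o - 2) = -o^4 - 5*o^3 - 5*o^2 + 5*o + 6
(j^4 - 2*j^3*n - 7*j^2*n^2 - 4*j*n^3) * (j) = j^5 - 2*j^4*n - 7*j^3*n^2 - 4*j^2*n^3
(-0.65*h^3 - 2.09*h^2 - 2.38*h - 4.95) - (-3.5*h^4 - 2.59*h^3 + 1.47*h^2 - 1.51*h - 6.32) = 3.5*h^4 + 1.94*h^3 - 3.56*h^2 - 0.87*h + 1.37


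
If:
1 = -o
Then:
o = -1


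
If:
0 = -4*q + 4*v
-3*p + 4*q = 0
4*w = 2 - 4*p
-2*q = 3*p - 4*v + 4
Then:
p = -8/3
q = -2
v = -2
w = 19/6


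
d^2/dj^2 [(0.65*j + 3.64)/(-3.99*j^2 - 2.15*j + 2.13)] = (-(0.65*j + 3.64)*(7.98*j + 2.15)*(15.96*j + 4.3) + (15.561*j + 31.8422)*(3.99*j^2 + 2.15*j - 2.13))/(3.99*j^2 + 2.15*j - 2.13)^3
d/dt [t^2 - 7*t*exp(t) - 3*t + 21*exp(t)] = -7*t*exp(t) + 2*t + 14*exp(t) - 3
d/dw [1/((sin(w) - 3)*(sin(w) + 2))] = (-sin(2*w) + cos(w))/((sin(w) - 3)^2*(sin(w) + 2)^2)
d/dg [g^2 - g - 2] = 2*g - 1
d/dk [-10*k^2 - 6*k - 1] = -20*k - 6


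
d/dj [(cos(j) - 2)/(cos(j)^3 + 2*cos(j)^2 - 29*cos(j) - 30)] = (-13*cos(j)/2 - 2*cos(2*j) + cos(3*j)/2 + 86)*sin(j)/(cos(j)^3 + 2*cos(j)^2 - 29*cos(j) - 30)^2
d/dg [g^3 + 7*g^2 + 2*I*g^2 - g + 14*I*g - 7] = 3*g^2 + g*(14 + 4*I) - 1 + 14*I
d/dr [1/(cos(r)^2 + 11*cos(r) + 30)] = (2*cos(r) + 11)*sin(r)/(cos(r)^2 + 11*cos(r) + 30)^2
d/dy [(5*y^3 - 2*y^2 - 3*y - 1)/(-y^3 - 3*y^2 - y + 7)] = (-17*y^4 - 16*y^3 + 95*y^2 - 34*y - 22)/(y^6 + 6*y^5 + 11*y^4 - 8*y^3 - 41*y^2 - 14*y + 49)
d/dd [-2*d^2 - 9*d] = -4*d - 9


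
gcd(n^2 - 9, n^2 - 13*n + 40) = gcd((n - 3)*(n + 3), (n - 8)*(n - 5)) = 1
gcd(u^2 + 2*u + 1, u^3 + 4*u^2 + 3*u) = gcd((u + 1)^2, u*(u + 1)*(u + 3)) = u + 1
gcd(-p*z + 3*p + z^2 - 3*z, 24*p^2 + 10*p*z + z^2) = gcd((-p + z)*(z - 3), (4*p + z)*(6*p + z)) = 1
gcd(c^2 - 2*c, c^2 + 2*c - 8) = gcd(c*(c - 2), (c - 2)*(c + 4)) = c - 2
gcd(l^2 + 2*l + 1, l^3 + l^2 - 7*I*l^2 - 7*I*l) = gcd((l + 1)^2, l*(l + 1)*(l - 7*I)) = l + 1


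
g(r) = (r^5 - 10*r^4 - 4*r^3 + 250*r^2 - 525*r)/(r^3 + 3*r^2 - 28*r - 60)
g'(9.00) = 6.34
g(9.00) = 9.16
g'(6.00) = 1.27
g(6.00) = -2.06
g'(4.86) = -0.36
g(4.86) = -2.56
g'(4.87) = -0.34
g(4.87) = -2.56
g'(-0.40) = 18.16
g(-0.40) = -5.17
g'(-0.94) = 52.05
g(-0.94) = -22.26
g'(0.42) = 3.62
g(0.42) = 2.49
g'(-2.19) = 1864.52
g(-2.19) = 405.47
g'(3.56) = -1.78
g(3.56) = -1.10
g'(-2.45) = 329.36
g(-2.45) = 201.42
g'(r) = (-3*r^2 - 6*r + 28)*(r^5 - 10*r^4 - 4*r^3 + 250*r^2 - 525*r)/(r^3 + 3*r^2 - 28*r - 60)^2 + (5*r^4 - 40*r^3 - 12*r^2 + 500*r - 525)/(r^3 + 3*r^2 - 28*r - 60) = (2*r^5 + 19*r^4 - 32*r^3 - 517*r^2 - 696*r + 1260)/(r^4 + 16*r^3 + 88*r^2 + 192*r + 144)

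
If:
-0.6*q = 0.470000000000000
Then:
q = -0.78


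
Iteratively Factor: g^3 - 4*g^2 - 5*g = (g)*(g^2 - 4*g - 5) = g*(g - 5)*(g + 1)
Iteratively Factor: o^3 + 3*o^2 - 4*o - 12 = (o + 2)*(o^2 + o - 6) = (o - 2)*(o + 2)*(o + 3)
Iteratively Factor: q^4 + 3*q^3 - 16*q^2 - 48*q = (q + 4)*(q^3 - q^2 - 12*q) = (q - 4)*(q + 4)*(q^2 + 3*q) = q*(q - 4)*(q + 4)*(q + 3)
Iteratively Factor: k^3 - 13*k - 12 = (k - 4)*(k^2 + 4*k + 3) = (k - 4)*(k + 1)*(k + 3)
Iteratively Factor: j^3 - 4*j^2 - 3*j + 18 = (j - 3)*(j^2 - j - 6) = (j - 3)*(j + 2)*(j - 3)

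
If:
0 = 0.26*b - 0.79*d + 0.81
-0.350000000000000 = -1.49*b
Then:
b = 0.23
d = 1.10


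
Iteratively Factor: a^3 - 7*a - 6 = (a - 3)*(a^2 + 3*a + 2) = (a - 3)*(a + 2)*(a + 1)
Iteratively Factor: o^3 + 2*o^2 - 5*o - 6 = (o + 1)*(o^2 + o - 6) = (o + 1)*(o + 3)*(o - 2)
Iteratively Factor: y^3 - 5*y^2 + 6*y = (y - 2)*(y^2 - 3*y) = y*(y - 2)*(y - 3)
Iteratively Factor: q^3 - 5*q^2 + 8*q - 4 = (q - 1)*(q^2 - 4*q + 4) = (q - 2)*(q - 1)*(q - 2)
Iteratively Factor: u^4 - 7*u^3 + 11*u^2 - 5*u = (u - 1)*(u^3 - 6*u^2 + 5*u) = (u - 1)^2*(u^2 - 5*u) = (u - 5)*(u - 1)^2*(u)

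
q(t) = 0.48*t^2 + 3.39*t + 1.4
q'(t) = 0.96*t + 3.39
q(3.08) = 16.39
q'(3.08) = 6.35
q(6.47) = 43.43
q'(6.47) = 9.60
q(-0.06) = 1.20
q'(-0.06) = 3.33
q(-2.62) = -4.19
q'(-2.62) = 0.87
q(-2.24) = -3.79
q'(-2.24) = 1.24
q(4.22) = 24.25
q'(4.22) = 7.44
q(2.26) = 11.51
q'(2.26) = 5.56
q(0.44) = 2.98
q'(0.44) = 3.81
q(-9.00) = 9.77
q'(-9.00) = -5.25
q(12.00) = 111.20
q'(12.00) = 14.91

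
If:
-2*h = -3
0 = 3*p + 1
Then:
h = 3/2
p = -1/3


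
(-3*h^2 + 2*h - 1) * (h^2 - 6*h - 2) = -3*h^4 + 20*h^3 - 7*h^2 + 2*h + 2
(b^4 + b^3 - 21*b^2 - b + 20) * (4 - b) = -b^5 + 3*b^4 + 25*b^3 - 83*b^2 - 24*b + 80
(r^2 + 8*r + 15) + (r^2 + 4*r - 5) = 2*r^2 + 12*r + 10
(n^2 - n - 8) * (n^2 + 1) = n^4 - n^3 - 7*n^2 - n - 8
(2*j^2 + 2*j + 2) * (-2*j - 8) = -4*j^3 - 20*j^2 - 20*j - 16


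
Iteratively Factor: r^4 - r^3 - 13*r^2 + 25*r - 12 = (r + 4)*(r^3 - 5*r^2 + 7*r - 3) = (r - 3)*(r + 4)*(r^2 - 2*r + 1) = (r - 3)*(r - 1)*(r + 4)*(r - 1)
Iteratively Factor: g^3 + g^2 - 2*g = (g)*(g^2 + g - 2) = g*(g - 1)*(g + 2)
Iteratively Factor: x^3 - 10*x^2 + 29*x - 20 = (x - 5)*(x^2 - 5*x + 4) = (x - 5)*(x - 4)*(x - 1)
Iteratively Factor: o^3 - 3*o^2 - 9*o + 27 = (o + 3)*(o^2 - 6*o + 9) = (o - 3)*(o + 3)*(o - 3)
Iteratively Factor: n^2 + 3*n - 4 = (n - 1)*(n + 4)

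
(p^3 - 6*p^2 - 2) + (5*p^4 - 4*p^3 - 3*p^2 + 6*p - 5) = 5*p^4 - 3*p^3 - 9*p^2 + 6*p - 7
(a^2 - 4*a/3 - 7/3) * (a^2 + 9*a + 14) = a^4 + 23*a^3/3 - a^2/3 - 119*a/3 - 98/3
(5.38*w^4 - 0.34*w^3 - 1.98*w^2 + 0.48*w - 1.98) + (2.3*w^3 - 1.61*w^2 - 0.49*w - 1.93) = 5.38*w^4 + 1.96*w^3 - 3.59*w^2 - 0.01*w - 3.91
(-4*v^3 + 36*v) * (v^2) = -4*v^5 + 36*v^3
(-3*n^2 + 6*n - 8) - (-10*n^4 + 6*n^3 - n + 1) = 10*n^4 - 6*n^3 - 3*n^2 + 7*n - 9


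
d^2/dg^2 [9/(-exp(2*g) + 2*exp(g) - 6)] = 18*(-4*(1 - exp(g))^2*exp(g) + (2*exp(g) - 1)*(exp(2*g) - 2*exp(g) + 6))*exp(g)/(exp(2*g) - 2*exp(g) + 6)^3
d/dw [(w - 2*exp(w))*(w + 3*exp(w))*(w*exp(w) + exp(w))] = (w^3 + 2*w^2*exp(w) + 4*w^2 - 18*w*exp(2*w) + 4*w*exp(w) + 2*w - 24*exp(2*w) + exp(w))*exp(w)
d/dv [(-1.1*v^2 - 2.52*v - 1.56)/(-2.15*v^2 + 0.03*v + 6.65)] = (-5.451*v^2 - 21.338*v - 16.7112)/(4.6225*v^4 - 0.129*v^3 - 28.5941*v^2 + 0.399*v + 44.2225)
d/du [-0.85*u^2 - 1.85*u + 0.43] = -1.7*u - 1.85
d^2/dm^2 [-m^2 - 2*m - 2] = -2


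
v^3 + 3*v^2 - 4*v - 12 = (v - 2)*(v + 2)*(v + 3)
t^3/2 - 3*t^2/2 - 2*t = t*(t/2 + 1/2)*(t - 4)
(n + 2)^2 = n^2 + 4*n + 4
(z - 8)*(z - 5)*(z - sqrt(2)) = z^3 - 13*z^2 - sqrt(2)*z^2 + 13*sqrt(2)*z + 40*z - 40*sqrt(2)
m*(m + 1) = m^2 + m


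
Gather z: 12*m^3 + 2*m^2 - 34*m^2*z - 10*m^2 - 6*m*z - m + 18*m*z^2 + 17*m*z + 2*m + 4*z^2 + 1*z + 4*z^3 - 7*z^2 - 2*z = 12*m^3 - 8*m^2 + m + 4*z^3 + z^2*(18*m - 3) + z*(-34*m^2 + 11*m - 1)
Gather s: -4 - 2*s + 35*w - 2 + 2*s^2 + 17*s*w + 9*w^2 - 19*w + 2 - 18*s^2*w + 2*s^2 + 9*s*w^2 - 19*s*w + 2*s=s^2*(4 - 18*w) + s*(9*w^2 - 2*w) + 9*w^2 + 16*w - 4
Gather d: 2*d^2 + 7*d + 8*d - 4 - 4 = 2*d^2 + 15*d - 8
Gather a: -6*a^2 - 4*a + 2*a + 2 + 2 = -6*a^2 - 2*a + 4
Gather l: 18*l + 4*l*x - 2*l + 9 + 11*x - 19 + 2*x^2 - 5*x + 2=l*(4*x + 16) + 2*x^2 + 6*x - 8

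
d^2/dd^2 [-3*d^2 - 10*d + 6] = -6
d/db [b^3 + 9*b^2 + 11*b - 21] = 3*b^2 + 18*b + 11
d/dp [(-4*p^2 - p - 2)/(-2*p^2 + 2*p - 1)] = 5*(1 - 2*p^2)/(4*p^4 - 8*p^3 + 8*p^2 - 4*p + 1)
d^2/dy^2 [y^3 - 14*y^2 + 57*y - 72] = 6*y - 28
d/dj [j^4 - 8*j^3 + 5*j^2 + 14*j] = 4*j^3 - 24*j^2 + 10*j + 14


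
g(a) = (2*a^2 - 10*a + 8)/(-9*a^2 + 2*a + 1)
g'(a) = (4*a - 10)/(-9*a^2 + 2*a + 1) + (18*a - 2)*(2*a^2 - 10*a + 8)/(-9*a^2 + 2*a + 1)^2 = 2*(-43*a^2 + 74*a - 13)/(81*a^4 - 36*a^3 - 14*a^2 + 4*a + 1)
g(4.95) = -0.04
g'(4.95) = -0.03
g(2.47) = 0.09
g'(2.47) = -0.08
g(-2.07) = -0.89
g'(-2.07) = -0.40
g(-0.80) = -2.72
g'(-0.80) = -4.93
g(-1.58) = -1.17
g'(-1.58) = -0.78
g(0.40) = 12.00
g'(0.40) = 150.00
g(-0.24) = 6572.00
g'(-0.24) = -25966250.00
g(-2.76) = -0.70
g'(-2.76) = -0.20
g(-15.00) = -0.30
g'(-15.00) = -0.00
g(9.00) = -0.11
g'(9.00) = -0.01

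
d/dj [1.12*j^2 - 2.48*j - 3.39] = 2.24*j - 2.48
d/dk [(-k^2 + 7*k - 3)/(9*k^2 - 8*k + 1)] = (-55*k^2 + 52*k - 17)/(81*k^4 - 144*k^3 + 82*k^2 - 16*k + 1)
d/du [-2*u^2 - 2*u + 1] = -4*u - 2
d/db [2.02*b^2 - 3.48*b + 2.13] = 4.04*b - 3.48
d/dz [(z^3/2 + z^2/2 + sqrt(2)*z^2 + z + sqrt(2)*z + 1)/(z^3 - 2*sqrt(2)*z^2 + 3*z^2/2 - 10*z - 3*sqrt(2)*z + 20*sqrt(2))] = (-8*sqrt(2)*z^4 + z^4 - 48*z^3 - 20*sqrt(2)*z^3 - 46*z^2 + 76*sqrt(2)*z^2 + 96*sqrt(2)*z + 308*z + 92*sqrt(2) + 200)/(4*z^6 - 16*sqrt(2)*z^5 + 12*z^5 - 48*sqrt(2)*z^4 - 39*z^4 - 24*z^3 + 284*sqrt(2)*z^3 - 168*z^2 + 480*sqrt(2)*z^2 - 1600*sqrt(2)*z - 960*z + 3200)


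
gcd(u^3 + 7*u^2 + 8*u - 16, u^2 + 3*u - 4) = u^2 + 3*u - 4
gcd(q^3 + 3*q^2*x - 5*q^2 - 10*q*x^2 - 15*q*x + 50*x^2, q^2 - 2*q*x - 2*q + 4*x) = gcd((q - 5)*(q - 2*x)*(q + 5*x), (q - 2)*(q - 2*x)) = -q + 2*x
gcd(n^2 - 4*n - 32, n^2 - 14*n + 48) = n - 8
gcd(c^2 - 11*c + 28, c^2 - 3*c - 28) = c - 7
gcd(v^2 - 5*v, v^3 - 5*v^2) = v^2 - 5*v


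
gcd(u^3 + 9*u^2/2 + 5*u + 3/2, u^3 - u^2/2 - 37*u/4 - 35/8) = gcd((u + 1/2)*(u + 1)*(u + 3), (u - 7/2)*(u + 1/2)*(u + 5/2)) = u + 1/2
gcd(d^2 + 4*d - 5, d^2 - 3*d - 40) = d + 5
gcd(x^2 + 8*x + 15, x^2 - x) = 1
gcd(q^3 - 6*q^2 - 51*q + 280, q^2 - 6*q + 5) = q - 5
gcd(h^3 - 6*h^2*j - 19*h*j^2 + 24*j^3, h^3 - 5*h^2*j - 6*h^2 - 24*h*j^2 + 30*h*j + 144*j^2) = h^2 - 5*h*j - 24*j^2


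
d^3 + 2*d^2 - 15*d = d*(d - 3)*(d + 5)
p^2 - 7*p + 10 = (p - 5)*(p - 2)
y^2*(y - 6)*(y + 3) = y^4 - 3*y^3 - 18*y^2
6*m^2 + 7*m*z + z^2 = (m + z)*(6*m + z)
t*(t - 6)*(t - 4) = t^3 - 10*t^2 + 24*t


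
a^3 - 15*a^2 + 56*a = a*(a - 8)*(a - 7)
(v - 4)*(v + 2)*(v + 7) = v^3 + 5*v^2 - 22*v - 56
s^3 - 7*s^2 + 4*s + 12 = (s - 6)*(s - 2)*(s + 1)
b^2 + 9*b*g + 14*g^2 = (b + 2*g)*(b + 7*g)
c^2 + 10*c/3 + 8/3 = (c + 4/3)*(c + 2)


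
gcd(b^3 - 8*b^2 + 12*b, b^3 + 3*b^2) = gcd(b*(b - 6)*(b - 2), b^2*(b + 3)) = b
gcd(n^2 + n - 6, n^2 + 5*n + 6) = n + 3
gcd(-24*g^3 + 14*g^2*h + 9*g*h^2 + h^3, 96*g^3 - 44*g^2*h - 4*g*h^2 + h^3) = 6*g + h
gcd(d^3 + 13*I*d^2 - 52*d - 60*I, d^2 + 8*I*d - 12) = d^2 + 8*I*d - 12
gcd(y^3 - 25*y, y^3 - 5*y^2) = y^2 - 5*y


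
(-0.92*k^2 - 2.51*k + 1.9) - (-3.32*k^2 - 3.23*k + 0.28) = 2.4*k^2 + 0.72*k + 1.62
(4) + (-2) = 2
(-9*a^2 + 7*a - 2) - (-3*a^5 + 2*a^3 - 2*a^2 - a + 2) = 3*a^5 - 2*a^3 - 7*a^2 + 8*a - 4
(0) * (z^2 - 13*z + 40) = 0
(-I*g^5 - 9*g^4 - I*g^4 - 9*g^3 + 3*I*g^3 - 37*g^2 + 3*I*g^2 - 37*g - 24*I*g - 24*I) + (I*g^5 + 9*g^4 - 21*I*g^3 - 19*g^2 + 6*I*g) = -I*g^4 - 9*g^3 - 18*I*g^3 - 56*g^2 + 3*I*g^2 - 37*g - 18*I*g - 24*I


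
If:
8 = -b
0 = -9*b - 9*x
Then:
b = -8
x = 8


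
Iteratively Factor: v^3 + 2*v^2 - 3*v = (v + 3)*(v^2 - v) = (v - 1)*(v + 3)*(v)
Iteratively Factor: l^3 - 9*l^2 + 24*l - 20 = (l - 2)*(l^2 - 7*l + 10) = (l - 5)*(l - 2)*(l - 2)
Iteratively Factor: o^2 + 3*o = (o + 3)*(o)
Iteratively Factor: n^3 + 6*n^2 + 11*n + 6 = (n + 3)*(n^2 + 3*n + 2) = (n + 2)*(n + 3)*(n + 1)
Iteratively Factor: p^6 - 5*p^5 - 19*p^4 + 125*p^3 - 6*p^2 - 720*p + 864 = (p + 3)*(p^5 - 8*p^4 + 5*p^3 + 110*p^2 - 336*p + 288) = (p - 3)*(p + 3)*(p^4 - 5*p^3 - 10*p^2 + 80*p - 96) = (p - 3)*(p + 3)*(p + 4)*(p^3 - 9*p^2 + 26*p - 24) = (p - 3)^2*(p + 3)*(p + 4)*(p^2 - 6*p + 8) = (p - 4)*(p - 3)^2*(p + 3)*(p + 4)*(p - 2)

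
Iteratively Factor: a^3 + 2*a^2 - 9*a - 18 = (a + 3)*(a^2 - a - 6) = (a + 2)*(a + 3)*(a - 3)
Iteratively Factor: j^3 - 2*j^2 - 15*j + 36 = (j - 3)*(j^2 + j - 12) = (j - 3)*(j + 4)*(j - 3)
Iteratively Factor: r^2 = (r)*(r)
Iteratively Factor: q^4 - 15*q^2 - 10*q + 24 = (q - 4)*(q^3 + 4*q^2 + q - 6) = (q - 4)*(q + 2)*(q^2 + 2*q - 3) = (q - 4)*(q - 1)*(q + 2)*(q + 3)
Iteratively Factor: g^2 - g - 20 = (g - 5)*(g + 4)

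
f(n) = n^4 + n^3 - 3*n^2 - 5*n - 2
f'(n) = 4*n^3 + 3*n^2 - 6*n - 5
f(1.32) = -8.49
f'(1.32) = 1.51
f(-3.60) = 98.43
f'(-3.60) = -131.14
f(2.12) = 3.64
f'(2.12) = 33.88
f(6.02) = 1390.71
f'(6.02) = 940.27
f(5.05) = 675.41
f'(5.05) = 556.36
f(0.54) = -5.33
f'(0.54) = -6.74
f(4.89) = 590.53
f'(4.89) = 505.12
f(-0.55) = -0.23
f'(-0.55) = -1.46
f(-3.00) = 40.00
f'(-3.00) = -68.00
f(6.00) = 1372.00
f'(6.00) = 931.00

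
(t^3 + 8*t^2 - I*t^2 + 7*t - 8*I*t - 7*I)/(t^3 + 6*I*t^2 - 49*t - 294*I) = (t^2 + t*(1 - I) - I)/(t^2 + t*(-7 + 6*I) - 42*I)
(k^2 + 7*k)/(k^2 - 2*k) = (k + 7)/(k - 2)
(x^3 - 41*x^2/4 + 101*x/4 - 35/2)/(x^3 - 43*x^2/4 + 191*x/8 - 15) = 2*(x^2 - 9*x + 14)/(2*x^2 - 19*x + 24)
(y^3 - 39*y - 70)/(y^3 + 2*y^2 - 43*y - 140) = (y + 2)/(y + 4)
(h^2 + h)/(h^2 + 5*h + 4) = h/(h + 4)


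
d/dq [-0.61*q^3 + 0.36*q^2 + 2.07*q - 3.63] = -1.83*q^2 + 0.72*q + 2.07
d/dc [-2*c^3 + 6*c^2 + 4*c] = -6*c^2 + 12*c + 4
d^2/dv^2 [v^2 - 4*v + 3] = 2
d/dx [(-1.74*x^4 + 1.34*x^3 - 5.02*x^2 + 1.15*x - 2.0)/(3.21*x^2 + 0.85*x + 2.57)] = (-11.1708*x^5 - 0.135599999999998*x^4 - 15.6092*x^3 + 2.3729*x^2 - 12.9628*x + 4.6555)/(10.3041*x^4 + 5.457*x^3 + 17.2219*x^2 + 4.369*x + 6.6049)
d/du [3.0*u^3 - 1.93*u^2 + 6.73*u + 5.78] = 9.0*u^2 - 3.86*u + 6.73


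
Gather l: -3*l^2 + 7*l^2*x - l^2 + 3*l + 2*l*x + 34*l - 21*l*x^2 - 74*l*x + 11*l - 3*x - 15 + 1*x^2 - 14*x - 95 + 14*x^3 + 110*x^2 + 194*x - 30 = l^2*(7*x - 4) + l*(-21*x^2 - 72*x + 48) + 14*x^3 + 111*x^2 + 177*x - 140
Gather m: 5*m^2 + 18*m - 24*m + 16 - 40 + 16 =5*m^2 - 6*m - 8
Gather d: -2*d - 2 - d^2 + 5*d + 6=-d^2 + 3*d + 4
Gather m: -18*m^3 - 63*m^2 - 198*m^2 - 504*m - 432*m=-18*m^3 - 261*m^2 - 936*m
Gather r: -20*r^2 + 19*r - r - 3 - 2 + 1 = -20*r^2 + 18*r - 4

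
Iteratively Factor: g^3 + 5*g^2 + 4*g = (g)*(g^2 + 5*g + 4) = g*(g + 1)*(g + 4)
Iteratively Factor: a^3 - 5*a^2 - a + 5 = (a + 1)*(a^2 - 6*a + 5) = (a - 5)*(a + 1)*(a - 1)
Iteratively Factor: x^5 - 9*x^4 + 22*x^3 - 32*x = (x - 4)*(x^4 - 5*x^3 + 2*x^2 + 8*x) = (x - 4)^2*(x^3 - x^2 - 2*x) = x*(x - 4)^2*(x^2 - x - 2) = x*(x - 4)^2*(x + 1)*(x - 2)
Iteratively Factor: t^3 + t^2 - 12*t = (t)*(t^2 + t - 12) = t*(t + 4)*(t - 3)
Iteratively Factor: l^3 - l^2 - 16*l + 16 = (l - 1)*(l^2 - 16) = (l - 4)*(l - 1)*(l + 4)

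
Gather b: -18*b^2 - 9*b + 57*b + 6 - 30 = -18*b^2 + 48*b - 24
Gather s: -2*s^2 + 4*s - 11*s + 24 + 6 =-2*s^2 - 7*s + 30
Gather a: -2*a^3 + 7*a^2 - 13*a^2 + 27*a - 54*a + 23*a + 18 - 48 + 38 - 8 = -2*a^3 - 6*a^2 - 4*a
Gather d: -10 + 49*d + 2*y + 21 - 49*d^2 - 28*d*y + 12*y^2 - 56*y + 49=-49*d^2 + d*(49 - 28*y) + 12*y^2 - 54*y + 60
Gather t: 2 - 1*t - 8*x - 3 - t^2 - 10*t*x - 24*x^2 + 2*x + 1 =-t^2 + t*(-10*x - 1) - 24*x^2 - 6*x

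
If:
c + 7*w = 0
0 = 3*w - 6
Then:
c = -14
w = 2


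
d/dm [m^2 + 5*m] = 2*m + 5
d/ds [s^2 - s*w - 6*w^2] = 2*s - w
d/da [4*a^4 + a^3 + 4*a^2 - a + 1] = 16*a^3 + 3*a^2 + 8*a - 1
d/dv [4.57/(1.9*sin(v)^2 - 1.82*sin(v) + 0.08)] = (8.3174 - 17.366*sin(v))*cos(v)/(1.9*sin(v)^2 - 1.82*sin(v) + 0.08)^2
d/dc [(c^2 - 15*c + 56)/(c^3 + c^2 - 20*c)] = (-c^4 + 30*c^3 - 173*c^2 - 112*c + 1120)/(c^2*(c^4 + 2*c^3 - 39*c^2 - 40*c + 400))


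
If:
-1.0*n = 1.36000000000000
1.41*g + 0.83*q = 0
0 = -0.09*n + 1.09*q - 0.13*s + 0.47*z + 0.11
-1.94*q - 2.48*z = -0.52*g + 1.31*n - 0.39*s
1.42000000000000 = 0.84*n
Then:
No Solution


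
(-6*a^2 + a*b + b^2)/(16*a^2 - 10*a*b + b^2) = (-3*a - b)/(8*a - b)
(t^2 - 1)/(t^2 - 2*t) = (t^2 - 1)/(t*(t - 2))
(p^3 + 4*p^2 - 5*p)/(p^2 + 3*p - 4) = p*(p + 5)/(p + 4)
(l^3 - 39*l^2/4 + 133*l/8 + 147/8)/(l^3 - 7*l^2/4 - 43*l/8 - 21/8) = (l - 7)/(l + 1)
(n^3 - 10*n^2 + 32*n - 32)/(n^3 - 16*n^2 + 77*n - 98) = (n^2 - 8*n + 16)/(n^2 - 14*n + 49)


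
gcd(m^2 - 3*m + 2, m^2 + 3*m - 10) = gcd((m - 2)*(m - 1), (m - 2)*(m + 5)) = m - 2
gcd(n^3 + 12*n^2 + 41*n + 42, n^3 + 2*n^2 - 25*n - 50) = n + 2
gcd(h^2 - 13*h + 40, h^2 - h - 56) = h - 8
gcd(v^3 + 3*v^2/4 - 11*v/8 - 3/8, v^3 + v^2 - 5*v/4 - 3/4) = v^2 + v/2 - 3/2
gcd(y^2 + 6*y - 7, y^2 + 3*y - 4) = y - 1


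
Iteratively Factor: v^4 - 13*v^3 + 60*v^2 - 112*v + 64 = (v - 4)*(v^3 - 9*v^2 + 24*v - 16) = (v - 4)^2*(v^2 - 5*v + 4) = (v - 4)^3*(v - 1)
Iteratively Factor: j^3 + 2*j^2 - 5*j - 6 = (j - 2)*(j^2 + 4*j + 3) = (j - 2)*(j + 3)*(j + 1)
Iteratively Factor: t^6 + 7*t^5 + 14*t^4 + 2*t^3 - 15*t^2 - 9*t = (t - 1)*(t^5 + 8*t^4 + 22*t^3 + 24*t^2 + 9*t) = (t - 1)*(t + 3)*(t^4 + 5*t^3 + 7*t^2 + 3*t) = (t - 1)*(t + 1)*(t + 3)*(t^3 + 4*t^2 + 3*t) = t*(t - 1)*(t + 1)*(t + 3)*(t^2 + 4*t + 3) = t*(t - 1)*(t + 1)*(t + 3)^2*(t + 1)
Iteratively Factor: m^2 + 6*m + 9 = (m + 3)*(m + 3)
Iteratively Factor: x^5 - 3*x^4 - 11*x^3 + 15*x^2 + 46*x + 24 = (x + 2)*(x^4 - 5*x^3 - x^2 + 17*x + 12) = (x - 4)*(x + 2)*(x^3 - x^2 - 5*x - 3) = (x - 4)*(x + 1)*(x + 2)*(x^2 - 2*x - 3) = (x - 4)*(x - 3)*(x + 1)*(x + 2)*(x + 1)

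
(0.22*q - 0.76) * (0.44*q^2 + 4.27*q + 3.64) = 0.0968*q^3 + 0.605*q^2 - 2.4444*q - 2.7664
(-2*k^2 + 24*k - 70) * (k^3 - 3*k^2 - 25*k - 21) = -2*k^5 + 30*k^4 - 92*k^3 - 348*k^2 + 1246*k + 1470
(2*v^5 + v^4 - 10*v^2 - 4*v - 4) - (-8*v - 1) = 2*v^5 + v^4 - 10*v^2 + 4*v - 3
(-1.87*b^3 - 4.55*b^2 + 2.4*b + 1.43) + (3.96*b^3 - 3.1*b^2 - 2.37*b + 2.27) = 2.09*b^3 - 7.65*b^2 + 0.0299999999999998*b + 3.7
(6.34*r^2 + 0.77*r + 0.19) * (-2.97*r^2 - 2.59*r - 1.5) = -18.8298*r^4 - 18.7075*r^3 - 12.0686*r^2 - 1.6471*r - 0.285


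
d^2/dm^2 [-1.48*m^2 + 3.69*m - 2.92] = -2.96000000000000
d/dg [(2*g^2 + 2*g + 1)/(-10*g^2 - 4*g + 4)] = 3*(g^2 + 3*g + 1)/(25*g^4 + 20*g^3 - 16*g^2 - 8*g + 4)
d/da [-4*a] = -4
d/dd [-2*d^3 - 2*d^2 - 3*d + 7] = -6*d^2 - 4*d - 3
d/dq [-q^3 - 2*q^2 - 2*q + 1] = -3*q^2 - 4*q - 2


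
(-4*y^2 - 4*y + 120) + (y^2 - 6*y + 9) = -3*y^2 - 10*y + 129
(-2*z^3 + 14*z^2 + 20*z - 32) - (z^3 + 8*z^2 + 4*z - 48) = -3*z^3 + 6*z^2 + 16*z + 16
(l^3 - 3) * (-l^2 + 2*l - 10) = -l^5 + 2*l^4 - 10*l^3 + 3*l^2 - 6*l + 30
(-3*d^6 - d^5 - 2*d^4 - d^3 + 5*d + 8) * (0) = 0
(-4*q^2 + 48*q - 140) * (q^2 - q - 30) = -4*q^4 + 52*q^3 - 68*q^2 - 1300*q + 4200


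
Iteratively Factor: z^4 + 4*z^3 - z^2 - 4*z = (z - 1)*(z^3 + 5*z^2 + 4*z) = z*(z - 1)*(z^2 + 5*z + 4) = z*(z - 1)*(z + 1)*(z + 4)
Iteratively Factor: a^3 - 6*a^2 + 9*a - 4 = (a - 1)*(a^2 - 5*a + 4) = (a - 1)^2*(a - 4)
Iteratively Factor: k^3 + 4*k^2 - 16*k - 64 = (k + 4)*(k^2 - 16) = (k - 4)*(k + 4)*(k + 4)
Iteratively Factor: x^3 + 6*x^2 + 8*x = (x)*(x^2 + 6*x + 8) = x*(x + 2)*(x + 4)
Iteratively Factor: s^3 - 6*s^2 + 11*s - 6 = (s - 3)*(s^2 - 3*s + 2) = (s - 3)*(s - 1)*(s - 2)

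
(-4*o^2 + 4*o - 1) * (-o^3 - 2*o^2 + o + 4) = 4*o^5 + 4*o^4 - 11*o^3 - 10*o^2 + 15*o - 4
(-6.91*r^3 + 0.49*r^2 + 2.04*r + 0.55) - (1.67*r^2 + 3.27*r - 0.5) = -6.91*r^3 - 1.18*r^2 - 1.23*r + 1.05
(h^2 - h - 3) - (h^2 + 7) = -h - 10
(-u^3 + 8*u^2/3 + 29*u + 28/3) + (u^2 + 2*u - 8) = -u^3 + 11*u^2/3 + 31*u + 4/3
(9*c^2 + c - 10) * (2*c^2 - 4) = 18*c^4 + 2*c^3 - 56*c^2 - 4*c + 40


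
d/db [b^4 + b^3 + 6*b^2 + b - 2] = 4*b^3 + 3*b^2 + 12*b + 1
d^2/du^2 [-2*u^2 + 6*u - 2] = -4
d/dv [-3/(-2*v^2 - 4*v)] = 3*(-v - 1)/(v^2*(v + 2)^2)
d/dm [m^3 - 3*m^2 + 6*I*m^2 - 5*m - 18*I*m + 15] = 3*m^2 + m*(-6 + 12*I) - 5 - 18*I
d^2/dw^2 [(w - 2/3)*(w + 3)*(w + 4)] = 6*w + 38/3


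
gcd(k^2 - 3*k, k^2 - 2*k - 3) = k - 3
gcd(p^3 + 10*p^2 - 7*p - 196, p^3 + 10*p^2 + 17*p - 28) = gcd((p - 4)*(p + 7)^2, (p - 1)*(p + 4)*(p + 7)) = p + 7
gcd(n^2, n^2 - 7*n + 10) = 1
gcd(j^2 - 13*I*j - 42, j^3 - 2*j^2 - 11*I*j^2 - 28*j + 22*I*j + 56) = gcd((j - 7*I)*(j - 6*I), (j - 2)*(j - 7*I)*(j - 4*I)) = j - 7*I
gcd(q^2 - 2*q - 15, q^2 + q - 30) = q - 5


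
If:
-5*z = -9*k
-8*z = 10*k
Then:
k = 0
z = 0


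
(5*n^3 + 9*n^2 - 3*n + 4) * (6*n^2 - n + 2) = 30*n^5 + 49*n^4 - 17*n^3 + 45*n^2 - 10*n + 8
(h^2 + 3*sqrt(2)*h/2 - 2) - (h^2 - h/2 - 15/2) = h/2 + 3*sqrt(2)*h/2 + 11/2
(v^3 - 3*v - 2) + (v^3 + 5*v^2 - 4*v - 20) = 2*v^3 + 5*v^2 - 7*v - 22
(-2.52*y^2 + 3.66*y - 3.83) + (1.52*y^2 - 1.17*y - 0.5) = -1.0*y^2 + 2.49*y - 4.33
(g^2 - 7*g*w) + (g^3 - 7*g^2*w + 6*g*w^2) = g^3 - 7*g^2*w + g^2 + 6*g*w^2 - 7*g*w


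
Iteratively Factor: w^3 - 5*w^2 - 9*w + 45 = (w - 3)*(w^2 - 2*w - 15) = (w - 5)*(w - 3)*(w + 3)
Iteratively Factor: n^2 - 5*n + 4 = (n - 1)*(n - 4)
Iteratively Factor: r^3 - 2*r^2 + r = (r)*(r^2 - 2*r + 1) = r*(r - 1)*(r - 1)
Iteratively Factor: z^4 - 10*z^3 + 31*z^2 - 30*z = (z - 2)*(z^3 - 8*z^2 + 15*z) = (z - 3)*(z - 2)*(z^2 - 5*z) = z*(z - 3)*(z - 2)*(z - 5)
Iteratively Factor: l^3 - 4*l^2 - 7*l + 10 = (l + 2)*(l^2 - 6*l + 5) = (l - 5)*(l + 2)*(l - 1)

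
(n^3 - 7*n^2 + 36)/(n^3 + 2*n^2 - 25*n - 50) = (n^2 - 9*n + 18)/(n^2 - 25)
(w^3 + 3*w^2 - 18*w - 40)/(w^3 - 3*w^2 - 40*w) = (w^2 - 2*w - 8)/(w*(w - 8))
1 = 1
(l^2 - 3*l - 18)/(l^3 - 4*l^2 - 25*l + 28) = (l^2 - 3*l - 18)/(l^3 - 4*l^2 - 25*l + 28)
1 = 1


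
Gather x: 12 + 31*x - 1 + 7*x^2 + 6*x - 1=7*x^2 + 37*x + 10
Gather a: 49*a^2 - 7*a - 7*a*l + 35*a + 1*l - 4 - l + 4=49*a^2 + a*(28 - 7*l)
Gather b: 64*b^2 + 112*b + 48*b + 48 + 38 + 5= 64*b^2 + 160*b + 91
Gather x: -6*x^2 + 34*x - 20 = -6*x^2 + 34*x - 20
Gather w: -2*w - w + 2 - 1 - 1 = -3*w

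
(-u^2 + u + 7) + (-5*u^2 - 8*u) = -6*u^2 - 7*u + 7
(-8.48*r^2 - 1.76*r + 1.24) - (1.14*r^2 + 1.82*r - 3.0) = -9.62*r^2 - 3.58*r + 4.24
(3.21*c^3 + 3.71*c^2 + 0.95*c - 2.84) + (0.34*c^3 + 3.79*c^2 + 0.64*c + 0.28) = 3.55*c^3 + 7.5*c^2 + 1.59*c - 2.56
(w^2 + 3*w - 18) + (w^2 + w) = 2*w^2 + 4*w - 18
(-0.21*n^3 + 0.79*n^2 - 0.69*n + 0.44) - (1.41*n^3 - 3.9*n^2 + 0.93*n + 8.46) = -1.62*n^3 + 4.69*n^2 - 1.62*n - 8.02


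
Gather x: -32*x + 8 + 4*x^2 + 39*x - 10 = 4*x^2 + 7*x - 2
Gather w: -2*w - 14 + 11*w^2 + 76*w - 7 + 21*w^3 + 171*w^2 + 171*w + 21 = 21*w^3 + 182*w^2 + 245*w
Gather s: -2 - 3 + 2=-3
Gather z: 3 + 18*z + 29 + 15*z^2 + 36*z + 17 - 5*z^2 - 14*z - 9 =10*z^2 + 40*z + 40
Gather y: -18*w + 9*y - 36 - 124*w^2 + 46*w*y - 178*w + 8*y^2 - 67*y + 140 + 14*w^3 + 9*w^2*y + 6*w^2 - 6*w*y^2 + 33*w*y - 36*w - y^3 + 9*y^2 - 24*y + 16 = 14*w^3 - 118*w^2 - 232*w - y^3 + y^2*(17 - 6*w) + y*(9*w^2 + 79*w - 82) + 120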